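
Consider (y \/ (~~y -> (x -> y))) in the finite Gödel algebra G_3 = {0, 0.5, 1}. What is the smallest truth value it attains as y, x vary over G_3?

0.50

The minimum is attained at y = 0.5, x = 1:
  ~y: Gödel ¬ of 0.5 = 0 (operand ≠ 0)
  ~~y: Gödel ¬ of 0 = 1 (operand is 0)
  (x -> y): 1 > 0.5, so result = 0.5
  (~~y -> (x -> y)): 1 > 0.5, so result = 0.5
  (y \/ (~~y -> (x -> y))) = max(0.5, 0.5) = 0.5
Checking all 9 assignments confirms none give a value below 0.50.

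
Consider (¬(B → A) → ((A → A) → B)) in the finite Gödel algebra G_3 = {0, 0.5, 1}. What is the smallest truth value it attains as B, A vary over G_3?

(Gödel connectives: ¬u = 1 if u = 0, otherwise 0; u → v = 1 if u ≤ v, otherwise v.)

0.50

The minimum is attained at B = 0.5, A = 0:
  (B → A): 0.5 > 0, so result = 0
  ¬(B → A): Gödel ¬ of 0 = 1 (operand is 0)
  (A → A): 0 ≤ 0, so result = 1
  ((A → A) → B): 1 > 0.5, so result = 0.5
  (¬(B → A) → ((A → A) → B)): 1 > 0.5, so result = 0.5
Checking all 9 assignments confirms none give a value below 0.50.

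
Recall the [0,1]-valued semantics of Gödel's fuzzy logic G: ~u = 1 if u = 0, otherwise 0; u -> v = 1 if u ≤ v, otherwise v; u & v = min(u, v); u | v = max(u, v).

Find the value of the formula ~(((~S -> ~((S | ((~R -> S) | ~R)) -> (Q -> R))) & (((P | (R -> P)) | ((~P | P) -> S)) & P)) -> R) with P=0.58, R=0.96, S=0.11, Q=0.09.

~S: Gödel ¬ of 0.11 = 0 (operand ≠ 0)
~R: Gödel ¬ of 0.96 = 0 (operand ≠ 0)
(~R -> S): 0 ≤ 0.11, so result = 1
~R: Gödel ¬ of 0.96 = 0 (operand ≠ 0)
((~R -> S) | ~R) = max(1, 0) = 1
(S | ((~R -> S) | ~R)) = max(0.11, 1) = 1
(Q -> R): 0.09 ≤ 0.96, so result = 1
((S | ((~R -> S) | ~R)) -> (Q -> R)): 1 ≤ 1, so result = 1
~((S | ((~R -> S) | ~R)) -> (Q -> R)): Gödel ¬ of 1 = 0 (operand ≠ 0)
(~S -> ~((S | ((~R -> S) | ~R)) -> (Q -> R))): 0 ≤ 0, so result = 1
(R -> P): 0.96 > 0.58, so result = 0.58
(P | (R -> P)) = max(0.58, 0.58) = 0.58
~P: Gödel ¬ of 0.58 = 0 (operand ≠ 0)
(~P | P) = max(0, 0.58) = 0.58
((~P | P) -> S): 0.58 > 0.11, so result = 0.11
((P | (R -> P)) | ((~P | P) -> S)) = max(0.58, 0.11) = 0.58
(((P | (R -> P)) | ((~P | P) -> S)) & P) = min(0.58, 0.58) = 0.58
((~S -> ~((S | ((~R -> S) | ~R)) -> (Q -> R))) & (((P | (R -> P)) | ((~P | P) -> S)) & P)) = min(1, 0.58) = 0.58
(((~S -> ~((S | ((~R -> S) | ~R)) -> (Q -> R))) & (((P | (R -> P)) | ((~P | P) -> S)) & P)) -> R): 0.58 ≤ 0.96, so result = 1
~(((~S -> ~((S | ((~R -> S) | ~R)) -> (Q -> R))) & (((P | (R -> P)) | ((~P | P) -> S)) & P)) -> R): Gödel ¬ of 1 = 0 (operand ≠ 0)

0.00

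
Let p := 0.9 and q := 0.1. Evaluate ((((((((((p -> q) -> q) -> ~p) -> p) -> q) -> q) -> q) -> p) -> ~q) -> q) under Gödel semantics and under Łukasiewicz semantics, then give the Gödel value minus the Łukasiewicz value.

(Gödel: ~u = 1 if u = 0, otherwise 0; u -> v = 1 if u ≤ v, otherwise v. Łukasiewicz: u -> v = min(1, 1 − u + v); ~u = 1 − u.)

Gödel evaluation:
  (p -> q): 0.9 > 0.1, so result = 0.1
  ((p -> q) -> q): 0.1 ≤ 0.1, so result = 1
  ~p: Gödel ¬ of 0.9 = 0 (operand ≠ 0)
  (((p -> q) -> q) -> ~p): 1 > 0, so result = 0
  ((((p -> q) -> q) -> ~p) -> p): 0 ≤ 0.9, so result = 1
  (((((p -> q) -> q) -> ~p) -> p) -> q): 1 > 0.1, so result = 0.1
  ((((((p -> q) -> q) -> ~p) -> p) -> q) -> q): 0.1 ≤ 0.1, so result = 1
  (((((((p -> q) -> q) -> ~p) -> p) -> q) -> q) -> q): 1 > 0.1, so result = 0.1
  ((((((((p -> q) -> q) -> ~p) -> p) -> q) -> q) -> q) -> p): 0.1 ≤ 0.9, so result = 1
  ~q: Gödel ¬ of 0.1 = 0 (operand ≠ 0)
  (((((((((p -> q) -> q) -> ~p) -> p) -> q) -> q) -> q) -> p) -> ~q): 1 > 0, so result = 0
  ((((((((((p -> q) -> q) -> ~p) -> p) -> q) -> q) -> q) -> p) -> ~q) -> q): 0 ≤ 0.1, so result = 1
  Gödel value = 1
Łukasiewicz evaluation:
  (p -> q): min(1, 1 − 0.9 + 0.1) = 0.2
  ((p -> q) -> q): min(1, 1 − 0.2 + 0.1) = 0.9
  ~p: Łukasiewicz ¬ gives 1 − 0.9 = 0.1
  (((p -> q) -> q) -> ~p): min(1, 1 − 0.9 + 0.1) = 0.2
  ((((p -> q) -> q) -> ~p) -> p): min(1, 1 − 0.2 + 0.9) = 1
  (((((p -> q) -> q) -> ~p) -> p) -> q): min(1, 1 − 1 + 0.1) = 0.1
  ((((((p -> q) -> q) -> ~p) -> p) -> q) -> q): min(1, 1 − 0.1 + 0.1) = 1
  (((((((p -> q) -> q) -> ~p) -> p) -> q) -> q) -> q): min(1, 1 − 1 + 0.1) = 0.1
  ((((((((p -> q) -> q) -> ~p) -> p) -> q) -> q) -> q) -> p): min(1, 1 − 0.1 + 0.9) = 1
  ~q: Łukasiewicz ¬ gives 1 − 0.1 = 0.9
  (((((((((p -> q) -> q) -> ~p) -> p) -> q) -> q) -> q) -> p) -> ~q): min(1, 1 − 1 + 0.9) = 0.9
  ((((((((((p -> q) -> q) -> ~p) -> p) -> q) -> q) -> q) -> p) -> ~q) -> q): min(1, 1 − 0.9 + 0.1) = 0.2
  Łukasiewicz value = 0.2
Difference: 1 − 0.2 = 0.80

0.80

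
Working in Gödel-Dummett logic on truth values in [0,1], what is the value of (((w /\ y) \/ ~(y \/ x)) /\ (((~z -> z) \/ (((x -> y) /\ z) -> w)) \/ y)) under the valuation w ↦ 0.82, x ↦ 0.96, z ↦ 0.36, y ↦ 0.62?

0.62

(w /\ y) = min(0.82, 0.62) = 0.62
(y \/ x) = max(0.62, 0.96) = 0.96
~(y \/ x): Gödel ¬ of 0.96 = 0 (operand ≠ 0)
((w /\ y) \/ ~(y \/ x)) = max(0.62, 0) = 0.62
~z: Gödel ¬ of 0.36 = 0 (operand ≠ 0)
(~z -> z): 0 ≤ 0.36, so result = 1
(x -> y): 0.96 > 0.62, so result = 0.62
((x -> y) /\ z) = min(0.62, 0.36) = 0.36
(((x -> y) /\ z) -> w): 0.36 ≤ 0.82, so result = 1
((~z -> z) \/ (((x -> y) /\ z) -> w)) = max(1, 1) = 1
(((~z -> z) \/ (((x -> y) /\ z) -> w)) \/ y) = max(1, 0.62) = 1
(((w /\ y) \/ ~(y \/ x)) /\ (((~z -> z) \/ (((x -> y) /\ z) -> w)) \/ y)) = min(0.62, 1) = 0.62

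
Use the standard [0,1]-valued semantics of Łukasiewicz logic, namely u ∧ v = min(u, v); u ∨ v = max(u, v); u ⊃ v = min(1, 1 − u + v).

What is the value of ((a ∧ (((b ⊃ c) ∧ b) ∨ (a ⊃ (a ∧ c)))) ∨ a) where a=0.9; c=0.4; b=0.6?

(b ⊃ c): min(1, 1 − 0.6 + 0.4) = 0.8
((b ⊃ c) ∧ b) = min(0.8, 0.6) = 0.6
(a ∧ c) = min(0.9, 0.4) = 0.4
(a ⊃ (a ∧ c)): min(1, 1 − 0.9 + 0.4) = 0.5
(((b ⊃ c) ∧ b) ∨ (a ⊃ (a ∧ c))) = max(0.6, 0.5) = 0.6
(a ∧ (((b ⊃ c) ∧ b) ∨ (a ⊃ (a ∧ c)))) = min(0.9, 0.6) = 0.6
((a ∧ (((b ⊃ c) ∧ b) ∨ (a ⊃ (a ∧ c)))) ∨ a) = max(0.6, 0.9) = 0.9

0.90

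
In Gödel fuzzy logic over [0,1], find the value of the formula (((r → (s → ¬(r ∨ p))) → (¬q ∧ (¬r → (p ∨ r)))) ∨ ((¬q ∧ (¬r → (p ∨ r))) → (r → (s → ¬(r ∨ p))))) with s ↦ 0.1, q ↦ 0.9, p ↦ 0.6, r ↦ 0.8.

1.00

(r ∨ p) = max(0.8, 0.6) = 0.8
¬(r ∨ p): Gödel ¬ of 0.8 = 0 (operand ≠ 0)
(s → ¬(r ∨ p)): 0.1 > 0, so result = 0
(r → (s → ¬(r ∨ p))): 0.8 > 0, so result = 0
¬q: Gödel ¬ of 0.9 = 0 (operand ≠ 0)
¬r: Gödel ¬ of 0.8 = 0 (operand ≠ 0)
(p ∨ r) = max(0.6, 0.8) = 0.8
(¬r → (p ∨ r)): 0 ≤ 0.8, so result = 1
(¬q ∧ (¬r → (p ∨ r))) = min(0, 1) = 0
((r → (s → ¬(r ∨ p))) → (¬q ∧ (¬r → (p ∨ r)))): 0 ≤ 0, so result = 1
¬q: Gödel ¬ of 0.9 = 0 (operand ≠ 0)
¬r: Gödel ¬ of 0.8 = 0 (operand ≠ 0)
(p ∨ r) = max(0.6, 0.8) = 0.8
(¬r → (p ∨ r)): 0 ≤ 0.8, so result = 1
(¬q ∧ (¬r → (p ∨ r))) = min(0, 1) = 0
(r ∨ p) = max(0.8, 0.6) = 0.8
¬(r ∨ p): Gödel ¬ of 0.8 = 0 (operand ≠ 0)
(s → ¬(r ∨ p)): 0.1 > 0, so result = 0
(r → (s → ¬(r ∨ p))): 0.8 > 0, so result = 0
((¬q ∧ (¬r → (p ∨ r))) → (r → (s → ¬(r ∨ p)))): 0 ≤ 0, so result = 1
(((r → (s → ¬(r ∨ p))) → (¬q ∧ (¬r → (p ∨ r)))) ∨ ((¬q ∧ (¬r → (p ∨ r))) → (r → (s → ¬(r ∨ p))))) = max(1, 1) = 1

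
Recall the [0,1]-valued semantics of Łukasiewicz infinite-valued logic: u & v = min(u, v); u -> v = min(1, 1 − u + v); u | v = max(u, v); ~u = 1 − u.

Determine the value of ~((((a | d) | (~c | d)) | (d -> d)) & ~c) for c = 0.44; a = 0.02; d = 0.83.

(a | d) = max(0.02, 0.83) = 0.83
~c: Łukasiewicz ¬ gives 1 − 0.44 = 0.56
(~c | d) = max(0.56, 0.83) = 0.83
((a | d) | (~c | d)) = max(0.83, 0.83) = 0.83
(d -> d): min(1, 1 − 0.83 + 0.83) = 1
(((a | d) | (~c | d)) | (d -> d)) = max(0.83, 1) = 1
~c: Łukasiewicz ¬ gives 1 − 0.44 = 0.56
((((a | d) | (~c | d)) | (d -> d)) & ~c) = min(1, 0.56) = 0.56
~((((a | d) | (~c | d)) | (d -> d)) & ~c): Łukasiewicz ¬ gives 1 − 0.56 = 0.44

0.44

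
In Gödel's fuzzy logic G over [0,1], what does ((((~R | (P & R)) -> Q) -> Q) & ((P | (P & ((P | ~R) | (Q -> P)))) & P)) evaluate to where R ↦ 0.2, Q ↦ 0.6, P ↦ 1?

~R: Gödel ¬ of 0.2 = 0 (operand ≠ 0)
(P & R) = min(1, 0.2) = 0.2
(~R | (P & R)) = max(0, 0.2) = 0.2
((~R | (P & R)) -> Q): 0.2 ≤ 0.6, so result = 1
(((~R | (P & R)) -> Q) -> Q): 1 > 0.6, so result = 0.6
~R: Gödel ¬ of 0.2 = 0 (operand ≠ 0)
(P | ~R) = max(1, 0) = 1
(Q -> P): 0.6 ≤ 1, so result = 1
((P | ~R) | (Q -> P)) = max(1, 1) = 1
(P & ((P | ~R) | (Q -> P))) = min(1, 1) = 1
(P | (P & ((P | ~R) | (Q -> P)))) = max(1, 1) = 1
((P | (P & ((P | ~R) | (Q -> P)))) & P) = min(1, 1) = 1
((((~R | (P & R)) -> Q) -> Q) & ((P | (P & ((P | ~R) | (Q -> P)))) & P)) = min(0.6, 1) = 0.6

0.60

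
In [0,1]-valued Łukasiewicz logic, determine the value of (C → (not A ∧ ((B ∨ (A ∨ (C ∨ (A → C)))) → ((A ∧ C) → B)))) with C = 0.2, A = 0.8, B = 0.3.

1.00

not A: Łukasiewicz ¬ gives 1 − 0.8 = 0.2
(A → C): min(1, 1 − 0.8 + 0.2) = 0.4
(C ∨ (A → C)) = max(0.2, 0.4) = 0.4
(A ∨ (C ∨ (A → C))) = max(0.8, 0.4) = 0.8
(B ∨ (A ∨ (C ∨ (A → C)))) = max(0.3, 0.8) = 0.8
(A ∧ C) = min(0.8, 0.2) = 0.2
((A ∧ C) → B): min(1, 1 − 0.2 + 0.3) = 1
((B ∨ (A ∨ (C ∨ (A → C)))) → ((A ∧ C) → B)): min(1, 1 − 0.8 + 1) = 1
(not A ∧ ((B ∨ (A ∨ (C ∨ (A → C)))) → ((A ∧ C) → B))) = min(0.2, 1) = 0.2
(C → (not A ∧ ((B ∨ (A ∨ (C ∨ (A → C)))) → ((A ∧ C) → B)))): min(1, 1 − 0.2 + 0.2) = 1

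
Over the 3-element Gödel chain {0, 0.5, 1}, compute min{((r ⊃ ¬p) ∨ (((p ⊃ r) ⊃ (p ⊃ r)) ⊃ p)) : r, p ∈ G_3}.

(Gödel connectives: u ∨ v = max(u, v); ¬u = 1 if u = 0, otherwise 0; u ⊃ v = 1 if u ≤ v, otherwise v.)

0.50

The minimum is attained at r = 0.5, p = 0.5:
  ¬p: Gödel ¬ of 0.5 = 0 (operand ≠ 0)
  (r ⊃ ¬p): 0.5 > 0, so result = 0
  (p ⊃ r): 0.5 ≤ 0.5, so result = 1
  (p ⊃ r): 0.5 ≤ 0.5, so result = 1
  ((p ⊃ r) ⊃ (p ⊃ r)): 1 ≤ 1, so result = 1
  (((p ⊃ r) ⊃ (p ⊃ r)) ⊃ p): 1 > 0.5, so result = 0.5
  ((r ⊃ ¬p) ∨ (((p ⊃ r) ⊃ (p ⊃ r)) ⊃ p)) = max(0, 0.5) = 0.5
Checking all 9 assignments confirms none give a value below 0.50.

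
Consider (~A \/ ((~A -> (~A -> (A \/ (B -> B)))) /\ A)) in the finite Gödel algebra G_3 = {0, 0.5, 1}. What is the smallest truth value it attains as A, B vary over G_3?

The minimum is attained at A = 0.5, B = 0:
  ~A: Gödel ¬ of 0.5 = 0 (operand ≠ 0)
  ~A: Gödel ¬ of 0.5 = 0 (operand ≠ 0)
  ~A: Gödel ¬ of 0.5 = 0 (operand ≠ 0)
  (B -> B): 0 ≤ 0, so result = 1
  (A \/ (B -> B)) = max(0.5, 1) = 1
  (~A -> (A \/ (B -> B))): 0 ≤ 1, so result = 1
  (~A -> (~A -> (A \/ (B -> B)))): 0 ≤ 1, so result = 1
  ((~A -> (~A -> (A \/ (B -> B)))) /\ A) = min(1, 0.5) = 0.5
  (~A \/ ((~A -> (~A -> (A \/ (B -> B)))) /\ A)) = max(0, 0.5) = 0.5
Checking all 9 assignments confirms none give a value below 0.50.

0.50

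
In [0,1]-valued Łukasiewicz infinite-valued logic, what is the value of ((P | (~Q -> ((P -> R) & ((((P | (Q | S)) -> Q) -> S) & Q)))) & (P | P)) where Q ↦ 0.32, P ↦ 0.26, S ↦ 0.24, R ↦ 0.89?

0.26

~Q: Łukasiewicz ¬ gives 1 − 0.32 = 0.68
(P -> R): min(1, 1 − 0.26 + 0.89) = 1
(Q | S) = max(0.32, 0.24) = 0.32
(P | (Q | S)) = max(0.26, 0.32) = 0.32
((P | (Q | S)) -> Q): min(1, 1 − 0.32 + 0.32) = 1
(((P | (Q | S)) -> Q) -> S): min(1, 1 − 1 + 0.24) = 0.24
((((P | (Q | S)) -> Q) -> S) & Q) = min(0.24, 0.32) = 0.24
((P -> R) & ((((P | (Q | S)) -> Q) -> S) & Q)) = min(1, 0.24) = 0.24
(~Q -> ((P -> R) & ((((P | (Q | S)) -> Q) -> S) & Q))): min(1, 1 − 0.68 + 0.24) = 0.56
(P | (~Q -> ((P -> R) & ((((P | (Q | S)) -> Q) -> S) & Q)))) = max(0.26, 0.56) = 0.56
(P | P) = max(0.26, 0.26) = 0.26
((P | (~Q -> ((P -> R) & ((((P | (Q | S)) -> Q) -> S) & Q)))) & (P | P)) = min(0.56, 0.26) = 0.26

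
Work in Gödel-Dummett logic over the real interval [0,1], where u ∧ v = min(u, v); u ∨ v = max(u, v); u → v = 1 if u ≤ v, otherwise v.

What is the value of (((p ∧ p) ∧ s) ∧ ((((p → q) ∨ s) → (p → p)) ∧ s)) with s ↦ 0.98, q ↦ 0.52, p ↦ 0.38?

(p ∧ p) = min(0.38, 0.38) = 0.38
((p ∧ p) ∧ s) = min(0.38, 0.98) = 0.38
(p → q): 0.38 ≤ 0.52, so result = 1
((p → q) ∨ s) = max(1, 0.98) = 1
(p → p): 0.38 ≤ 0.38, so result = 1
(((p → q) ∨ s) → (p → p)): 1 ≤ 1, so result = 1
((((p → q) ∨ s) → (p → p)) ∧ s) = min(1, 0.98) = 0.98
(((p ∧ p) ∧ s) ∧ ((((p → q) ∨ s) → (p → p)) ∧ s)) = min(0.38, 0.98) = 0.38

0.38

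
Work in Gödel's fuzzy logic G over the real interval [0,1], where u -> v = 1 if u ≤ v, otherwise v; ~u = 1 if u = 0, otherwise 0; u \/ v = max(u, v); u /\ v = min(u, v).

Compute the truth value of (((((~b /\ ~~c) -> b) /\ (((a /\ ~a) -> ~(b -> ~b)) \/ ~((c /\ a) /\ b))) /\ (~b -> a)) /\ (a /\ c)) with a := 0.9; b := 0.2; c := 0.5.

0.50

~b: Gödel ¬ of 0.2 = 0 (operand ≠ 0)
~c: Gödel ¬ of 0.5 = 0 (operand ≠ 0)
~~c: Gödel ¬ of 0 = 1 (operand is 0)
(~b /\ ~~c) = min(0, 1) = 0
((~b /\ ~~c) -> b): 0 ≤ 0.2, so result = 1
~a: Gödel ¬ of 0.9 = 0 (operand ≠ 0)
(a /\ ~a) = min(0.9, 0) = 0
~b: Gödel ¬ of 0.2 = 0 (operand ≠ 0)
(b -> ~b): 0.2 > 0, so result = 0
~(b -> ~b): Gödel ¬ of 0 = 1 (operand is 0)
((a /\ ~a) -> ~(b -> ~b)): 0 ≤ 1, so result = 1
(c /\ a) = min(0.5, 0.9) = 0.5
((c /\ a) /\ b) = min(0.5, 0.2) = 0.2
~((c /\ a) /\ b): Gödel ¬ of 0.2 = 0 (operand ≠ 0)
(((a /\ ~a) -> ~(b -> ~b)) \/ ~((c /\ a) /\ b)) = max(1, 0) = 1
(((~b /\ ~~c) -> b) /\ (((a /\ ~a) -> ~(b -> ~b)) \/ ~((c /\ a) /\ b))) = min(1, 1) = 1
~b: Gödel ¬ of 0.2 = 0 (operand ≠ 0)
(~b -> a): 0 ≤ 0.9, so result = 1
((((~b /\ ~~c) -> b) /\ (((a /\ ~a) -> ~(b -> ~b)) \/ ~((c /\ a) /\ b))) /\ (~b -> a)) = min(1, 1) = 1
(a /\ c) = min(0.9, 0.5) = 0.5
(((((~b /\ ~~c) -> b) /\ (((a /\ ~a) -> ~(b -> ~b)) \/ ~((c /\ a) /\ b))) /\ (~b -> a)) /\ (a /\ c)) = min(1, 0.5) = 0.5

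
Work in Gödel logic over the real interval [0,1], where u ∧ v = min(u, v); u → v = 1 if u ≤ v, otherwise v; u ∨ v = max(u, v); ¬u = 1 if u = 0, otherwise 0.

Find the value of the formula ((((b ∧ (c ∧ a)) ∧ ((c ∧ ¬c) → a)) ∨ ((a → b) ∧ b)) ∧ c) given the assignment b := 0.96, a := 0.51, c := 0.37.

0.37

(c ∧ a) = min(0.37, 0.51) = 0.37
(b ∧ (c ∧ a)) = min(0.96, 0.37) = 0.37
¬c: Gödel ¬ of 0.37 = 0 (operand ≠ 0)
(c ∧ ¬c) = min(0.37, 0) = 0
((c ∧ ¬c) → a): 0 ≤ 0.51, so result = 1
((b ∧ (c ∧ a)) ∧ ((c ∧ ¬c) → a)) = min(0.37, 1) = 0.37
(a → b): 0.51 ≤ 0.96, so result = 1
((a → b) ∧ b) = min(1, 0.96) = 0.96
(((b ∧ (c ∧ a)) ∧ ((c ∧ ¬c) → a)) ∨ ((a → b) ∧ b)) = max(0.37, 0.96) = 0.96
((((b ∧ (c ∧ a)) ∧ ((c ∧ ¬c) → a)) ∨ ((a → b) ∧ b)) ∧ c) = min(0.96, 0.37) = 0.37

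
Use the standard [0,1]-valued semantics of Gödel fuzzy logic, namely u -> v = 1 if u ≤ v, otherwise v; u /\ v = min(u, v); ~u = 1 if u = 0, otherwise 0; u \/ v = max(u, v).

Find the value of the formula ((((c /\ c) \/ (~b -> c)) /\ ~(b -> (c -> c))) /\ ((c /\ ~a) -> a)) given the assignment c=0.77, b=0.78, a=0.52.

(c /\ c) = min(0.77, 0.77) = 0.77
~b: Gödel ¬ of 0.78 = 0 (operand ≠ 0)
(~b -> c): 0 ≤ 0.77, so result = 1
((c /\ c) \/ (~b -> c)) = max(0.77, 1) = 1
(c -> c): 0.77 ≤ 0.77, so result = 1
(b -> (c -> c)): 0.78 ≤ 1, so result = 1
~(b -> (c -> c)): Gödel ¬ of 1 = 0 (operand ≠ 0)
(((c /\ c) \/ (~b -> c)) /\ ~(b -> (c -> c))) = min(1, 0) = 0
~a: Gödel ¬ of 0.52 = 0 (operand ≠ 0)
(c /\ ~a) = min(0.77, 0) = 0
((c /\ ~a) -> a): 0 ≤ 0.52, so result = 1
((((c /\ c) \/ (~b -> c)) /\ ~(b -> (c -> c))) /\ ((c /\ ~a) -> a)) = min(0, 1) = 0

0.00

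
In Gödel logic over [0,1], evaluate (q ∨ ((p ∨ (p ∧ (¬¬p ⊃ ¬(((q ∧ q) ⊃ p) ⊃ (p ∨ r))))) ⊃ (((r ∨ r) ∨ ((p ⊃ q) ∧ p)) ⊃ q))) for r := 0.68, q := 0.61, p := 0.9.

¬p: Gödel ¬ of 0.9 = 0 (operand ≠ 0)
¬¬p: Gödel ¬ of 0 = 1 (operand is 0)
(q ∧ q) = min(0.61, 0.61) = 0.61
((q ∧ q) ⊃ p): 0.61 ≤ 0.9, so result = 1
(p ∨ r) = max(0.9, 0.68) = 0.9
(((q ∧ q) ⊃ p) ⊃ (p ∨ r)): 1 > 0.9, so result = 0.9
¬(((q ∧ q) ⊃ p) ⊃ (p ∨ r)): Gödel ¬ of 0.9 = 0 (operand ≠ 0)
(¬¬p ⊃ ¬(((q ∧ q) ⊃ p) ⊃ (p ∨ r))): 1 > 0, so result = 0
(p ∧ (¬¬p ⊃ ¬(((q ∧ q) ⊃ p) ⊃ (p ∨ r)))) = min(0.9, 0) = 0
(p ∨ (p ∧ (¬¬p ⊃ ¬(((q ∧ q) ⊃ p) ⊃ (p ∨ r))))) = max(0.9, 0) = 0.9
(r ∨ r) = max(0.68, 0.68) = 0.68
(p ⊃ q): 0.9 > 0.61, so result = 0.61
((p ⊃ q) ∧ p) = min(0.61, 0.9) = 0.61
((r ∨ r) ∨ ((p ⊃ q) ∧ p)) = max(0.68, 0.61) = 0.68
(((r ∨ r) ∨ ((p ⊃ q) ∧ p)) ⊃ q): 0.68 > 0.61, so result = 0.61
((p ∨ (p ∧ (¬¬p ⊃ ¬(((q ∧ q) ⊃ p) ⊃ (p ∨ r))))) ⊃ (((r ∨ r) ∨ ((p ⊃ q) ∧ p)) ⊃ q)): 0.9 > 0.61, so result = 0.61
(q ∨ ((p ∨ (p ∧ (¬¬p ⊃ ¬(((q ∧ q) ⊃ p) ⊃ (p ∨ r))))) ⊃ (((r ∨ r) ∨ ((p ⊃ q) ∧ p)) ⊃ q))) = max(0.61, 0.61) = 0.61

0.61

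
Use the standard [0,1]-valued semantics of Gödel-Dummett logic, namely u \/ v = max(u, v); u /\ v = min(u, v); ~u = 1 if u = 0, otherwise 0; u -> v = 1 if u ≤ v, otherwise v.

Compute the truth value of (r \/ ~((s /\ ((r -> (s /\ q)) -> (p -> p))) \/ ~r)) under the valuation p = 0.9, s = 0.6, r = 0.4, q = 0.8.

(s /\ q) = min(0.6, 0.8) = 0.6
(r -> (s /\ q)): 0.4 ≤ 0.6, so result = 1
(p -> p): 0.9 ≤ 0.9, so result = 1
((r -> (s /\ q)) -> (p -> p)): 1 ≤ 1, so result = 1
(s /\ ((r -> (s /\ q)) -> (p -> p))) = min(0.6, 1) = 0.6
~r: Gödel ¬ of 0.4 = 0 (operand ≠ 0)
((s /\ ((r -> (s /\ q)) -> (p -> p))) \/ ~r) = max(0.6, 0) = 0.6
~((s /\ ((r -> (s /\ q)) -> (p -> p))) \/ ~r): Gödel ¬ of 0.6 = 0 (operand ≠ 0)
(r \/ ~((s /\ ((r -> (s /\ q)) -> (p -> p))) \/ ~r)) = max(0.4, 0) = 0.4

0.40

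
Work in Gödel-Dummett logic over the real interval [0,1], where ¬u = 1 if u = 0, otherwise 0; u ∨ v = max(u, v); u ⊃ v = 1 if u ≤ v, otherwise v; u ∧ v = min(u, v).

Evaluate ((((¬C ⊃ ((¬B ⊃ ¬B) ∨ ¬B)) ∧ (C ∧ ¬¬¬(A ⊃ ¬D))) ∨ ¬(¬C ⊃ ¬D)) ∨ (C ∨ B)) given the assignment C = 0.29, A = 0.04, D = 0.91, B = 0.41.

0.41

¬C: Gödel ¬ of 0.29 = 0 (operand ≠ 0)
¬B: Gödel ¬ of 0.41 = 0 (operand ≠ 0)
¬B: Gödel ¬ of 0.41 = 0 (operand ≠ 0)
(¬B ⊃ ¬B): 0 ≤ 0, so result = 1
¬B: Gödel ¬ of 0.41 = 0 (operand ≠ 0)
((¬B ⊃ ¬B) ∨ ¬B) = max(1, 0) = 1
(¬C ⊃ ((¬B ⊃ ¬B) ∨ ¬B)): 0 ≤ 1, so result = 1
¬D: Gödel ¬ of 0.91 = 0 (operand ≠ 0)
(A ⊃ ¬D): 0.04 > 0, so result = 0
¬(A ⊃ ¬D): Gödel ¬ of 0 = 1 (operand is 0)
¬¬(A ⊃ ¬D): Gödel ¬ of 1 = 0 (operand ≠ 0)
¬¬¬(A ⊃ ¬D): Gödel ¬ of 0 = 1 (operand is 0)
(C ∧ ¬¬¬(A ⊃ ¬D)) = min(0.29, 1) = 0.29
((¬C ⊃ ((¬B ⊃ ¬B) ∨ ¬B)) ∧ (C ∧ ¬¬¬(A ⊃ ¬D))) = min(1, 0.29) = 0.29
¬C: Gödel ¬ of 0.29 = 0 (operand ≠ 0)
¬D: Gödel ¬ of 0.91 = 0 (operand ≠ 0)
(¬C ⊃ ¬D): 0 ≤ 0, so result = 1
¬(¬C ⊃ ¬D): Gödel ¬ of 1 = 0 (operand ≠ 0)
(((¬C ⊃ ((¬B ⊃ ¬B) ∨ ¬B)) ∧ (C ∧ ¬¬¬(A ⊃ ¬D))) ∨ ¬(¬C ⊃ ¬D)) = max(0.29, 0) = 0.29
(C ∨ B) = max(0.29, 0.41) = 0.41
((((¬C ⊃ ((¬B ⊃ ¬B) ∨ ¬B)) ∧ (C ∧ ¬¬¬(A ⊃ ¬D))) ∨ ¬(¬C ⊃ ¬D)) ∨ (C ∨ B)) = max(0.29, 0.41) = 0.41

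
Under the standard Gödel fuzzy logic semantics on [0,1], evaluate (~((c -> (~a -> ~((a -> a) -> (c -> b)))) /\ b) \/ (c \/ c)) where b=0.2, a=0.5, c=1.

1.00

~a: Gödel ¬ of 0.5 = 0 (operand ≠ 0)
(a -> a): 0.5 ≤ 0.5, so result = 1
(c -> b): 1 > 0.2, so result = 0.2
((a -> a) -> (c -> b)): 1 > 0.2, so result = 0.2
~((a -> a) -> (c -> b)): Gödel ¬ of 0.2 = 0 (operand ≠ 0)
(~a -> ~((a -> a) -> (c -> b))): 0 ≤ 0, so result = 1
(c -> (~a -> ~((a -> a) -> (c -> b)))): 1 ≤ 1, so result = 1
((c -> (~a -> ~((a -> a) -> (c -> b)))) /\ b) = min(1, 0.2) = 0.2
~((c -> (~a -> ~((a -> a) -> (c -> b)))) /\ b): Gödel ¬ of 0.2 = 0 (operand ≠ 0)
(c \/ c) = max(1, 1) = 1
(~((c -> (~a -> ~((a -> a) -> (c -> b)))) /\ b) \/ (c \/ c)) = max(0, 1) = 1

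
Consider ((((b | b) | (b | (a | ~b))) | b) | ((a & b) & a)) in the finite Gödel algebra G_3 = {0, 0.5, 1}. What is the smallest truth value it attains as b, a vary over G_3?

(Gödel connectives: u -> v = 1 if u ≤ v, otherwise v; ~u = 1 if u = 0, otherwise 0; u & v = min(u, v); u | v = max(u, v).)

0.50

The minimum is attained at b = 0.5, a = 0:
  (b | b) = max(0.5, 0.5) = 0.5
  ~b: Gödel ¬ of 0.5 = 0 (operand ≠ 0)
  (a | ~b) = max(0, 0) = 0
  (b | (a | ~b)) = max(0.5, 0) = 0.5
  ((b | b) | (b | (a | ~b))) = max(0.5, 0.5) = 0.5
  (((b | b) | (b | (a | ~b))) | b) = max(0.5, 0.5) = 0.5
  (a & b) = min(0, 0.5) = 0
  ((a & b) & a) = min(0, 0) = 0
  ((((b | b) | (b | (a | ~b))) | b) | ((a & b) & a)) = max(0.5, 0) = 0.5
Checking all 9 assignments confirms none give a value below 0.50.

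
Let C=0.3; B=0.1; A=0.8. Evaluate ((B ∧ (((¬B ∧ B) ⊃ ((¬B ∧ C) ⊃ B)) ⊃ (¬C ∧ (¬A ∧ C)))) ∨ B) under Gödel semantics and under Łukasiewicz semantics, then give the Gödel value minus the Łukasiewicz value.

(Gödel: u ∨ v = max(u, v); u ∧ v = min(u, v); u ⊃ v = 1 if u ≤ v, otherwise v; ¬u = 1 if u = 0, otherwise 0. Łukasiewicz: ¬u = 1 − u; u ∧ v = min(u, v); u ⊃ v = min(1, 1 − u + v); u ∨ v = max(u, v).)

Gödel evaluation:
  ¬B: Gödel ¬ of 0.1 = 0 (operand ≠ 0)
  (¬B ∧ B) = min(0, 0.1) = 0
  ¬B: Gödel ¬ of 0.1 = 0 (operand ≠ 0)
  (¬B ∧ C) = min(0, 0.3) = 0
  ((¬B ∧ C) ⊃ B): 0 ≤ 0.1, so result = 1
  ((¬B ∧ B) ⊃ ((¬B ∧ C) ⊃ B)): 0 ≤ 1, so result = 1
  ¬C: Gödel ¬ of 0.3 = 0 (operand ≠ 0)
  ¬A: Gödel ¬ of 0.8 = 0 (operand ≠ 0)
  (¬A ∧ C) = min(0, 0.3) = 0
  (¬C ∧ (¬A ∧ C)) = min(0, 0) = 0
  (((¬B ∧ B) ⊃ ((¬B ∧ C) ⊃ B)) ⊃ (¬C ∧ (¬A ∧ C))): 1 > 0, so result = 0
  (B ∧ (((¬B ∧ B) ⊃ ((¬B ∧ C) ⊃ B)) ⊃ (¬C ∧ (¬A ∧ C)))) = min(0.1, 0) = 0
  ((B ∧ (((¬B ∧ B) ⊃ ((¬B ∧ C) ⊃ B)) ⊃ (¬C ∧ (¬A ∧ C)))) ∨ B) = max(0, 0.1) = 0.1
  Gödel value = 0.1
Łukasiewicz evaluation:
  ¬B: Łukasiewicz ¬ gives 1 − 0.1 = 0.9
  (¬B ∧ B) = min(0.9, 0.1) = 0.1
  ¬B: Łukasiewicz ¬ gives 1 − 0.1 = 0.9
  (¬B ∧ C) = min(0.9, 0.3) = 0.3
  ((¬B ∧ C) ⊃ B): min(1, 1 − 0.3 + 0.1) = 0.8
  ((¬B ∧ B) ⊃ ((¬B ∧ C) ⊃ B)): min(1, 1 − 0.1 + 0.8) = 1
  ¬C: Łukasiewicz ¬ gives 1 − 0.3 = 0.7
  ¬A: Łukasiewicz ¬ gives 1 − 0.8 = 0.2
  (¬A ∧ C) = min(0.2, 0.3) = 0.2
  (¬C ∧ (¬A ∧ C)) = min(0.7, 0.2) = 0.2
  (((¬B ∧ B) ⊃ ((¬B ∧ C) ⊃ B)) ⊃ (¬C ∧ (¬A ∧ C))): min(1, 1 − 1 + 0.2) = 0.2
  (B ∧ (((¬B ∧ B) ⊃ ((¬B ∧ C) ⊃ B)) ⊃ (¬C ∧ (¬A ∧ C)))) = min(0.1, 0.2) = 0.1
  ((B ∧ (((¬B ∧ B) ⊃ ((¬B ∧ C) ⊃ B)) ⊃ (¬C ∧ (¬A ∧ C)))) ∨ B) = max(0.1, 0.1) = 0.1
  Łukasiewicz value = 0.1
Difference: 0.1 − 0.1 = 0.00

0.00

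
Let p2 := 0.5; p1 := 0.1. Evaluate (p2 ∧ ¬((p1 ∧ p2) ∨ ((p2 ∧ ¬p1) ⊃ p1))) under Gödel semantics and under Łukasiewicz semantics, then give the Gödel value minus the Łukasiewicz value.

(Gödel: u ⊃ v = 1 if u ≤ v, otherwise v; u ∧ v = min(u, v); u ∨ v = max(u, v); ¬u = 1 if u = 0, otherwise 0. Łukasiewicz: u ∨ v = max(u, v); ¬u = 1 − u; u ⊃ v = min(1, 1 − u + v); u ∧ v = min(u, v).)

Gödel evaluation:
  (p1 ∧ p2) = min(0.1, 0.5) = 0.1
  ¬p1: Gödel ¬ of 0.1 = 0 (operand ≠ 0)
  (p2 ∧ ¬p1) = min(0.5, 0) = 0
  ((p2 ∧ ¬p1) ⊃ p1): 0 ≤ 0.1, so result = 1
  ((p1 ∧ p2) ∨ ((p2 ∧ ¬p1) ⊃ p1)) = max(0.1, 1) = 1
  ¬((p1 ∧ p2) ∨ ((p2 ∧ ¬p1) ⊃ p1)): Gödel ¬ of 1 = 0 (operand ≠ 0)
  (p2 ∧ ¬((p1 ∧ p2) ∨ ((p2 ∧ ¬p1) ⊃ p1))) = min(0.5, 0) = 0
  Gödel value = 0
Łukasiewicz evaluation:
  (p1 ∧ p2) = min(0.1, 0.5) = 0.1
  ¬p1: Łukasiewicz ¬ gives 1 − 0.1 = 0.9
  (p2 ∧ ¬p1) = min(0.5, 0.9) = 0.5
  ((p2 ∧ ¬p1) ⊃ p1): min(1, 1 − 0.5 + 0.1) = 0.6
  ((p1 ∧ p2) ∨ ((p2 ∧ ¬p1) ⊃ p1)) = max(0.1, 0.6) = 0.6
  ¬((p1 ∧ p2) ∨ ((p2 ∧ ¬p1) ⊃ p1)): Łukasiewicz ¬ gives 1 − 0.6 = 0.4
  (p2 ∧ ¬((p1 ∧ p2) ∨ ((p2 ∧ ¬p1) ⊃ p1))) = min(0.5, 0.4) = 0.4
  Łukasiewicz value = 0.4
Difference: 0 − 0.4 = -0.40

-0.40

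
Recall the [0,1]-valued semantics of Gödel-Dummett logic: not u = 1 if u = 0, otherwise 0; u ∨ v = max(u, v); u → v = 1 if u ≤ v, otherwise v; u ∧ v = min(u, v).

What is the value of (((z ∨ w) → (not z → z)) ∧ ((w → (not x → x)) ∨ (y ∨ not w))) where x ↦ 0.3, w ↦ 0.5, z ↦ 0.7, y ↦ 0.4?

1.00

(z ∨ w) = max(0.7, 0.5) = 0.7
not z: Gödel ¬ of 0.7 = 0 (operand ≠ 0)
(not z → z): 0 ≤ 0.7, so result = 1
((z ∨ w) → (not z → z)): 0.7 ≤ 1, so result = 1
not x: Gödel ¬ of 0.3 = 0 (operand ≠ 0)
(not x → x): 0 ≤ 0.3, so result = 1
(w → (not x → x)): 0.5 ≤ 1, so result = 1
not w: Gödel ¬ of 0.5 = 0 (operand ≠ 0)
(y ∨ not w) = max(0.4, 0) = 0.4
((w → (not x → x)) ∨ (y ∨ not w)) = max(1, 0.4) = 1
(((z ∨ w) → (not z → z)) ∧ ((w → (not x → x)) ∨ (y ∨ not w))) = min(1, 1) = 1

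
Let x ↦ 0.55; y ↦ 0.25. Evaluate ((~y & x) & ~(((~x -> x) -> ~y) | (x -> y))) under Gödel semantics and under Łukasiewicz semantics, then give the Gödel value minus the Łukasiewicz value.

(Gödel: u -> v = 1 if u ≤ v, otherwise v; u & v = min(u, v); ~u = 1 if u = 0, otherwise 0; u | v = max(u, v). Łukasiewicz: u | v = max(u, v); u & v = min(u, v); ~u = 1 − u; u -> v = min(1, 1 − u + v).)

Gödel evaluation:
  ~y: Gödel ¬ of 0.25 = 0 (operand ≠ 0)
  (~y & x) = min(0, 0.55) = 0
  ~x: Gödel ¬ of 0.55 = 0 (operand ≠ 0)
  (~x -> x): 0 ≤ 0.55, so result = 1
  ~y: Gödel ¬ of 0.25 = 0 (operand ≠ 0)
  ((~x -> x) -> ~y): 1 > 0, so result = 0
  (x -> y): 0.55 > 0.25, so result = 0.25
  (((~x -> x) -> ~y) | (x -> y)) = max(0, 0.25) = 0.25
  ~(((~x -> x) -> ~y) | (x -> y)): Gödel ¬ of 0.25 = 0 (operand ≠ 0)
  ((~y & x) & ~(((~x -> x) -> ~y) | (x -> y))) = min(0, 0) = 0
  Gödel value = 0
Łukasiewicz evaluation:
  ~y: Łukasiewicz ¬ gives 1 − 0.25 = 0.75
  (~y & x) = min(0.75, 0.55) = 0.55
  ~x: Łukasiewicz ¬ gives 1 − 0.55 = 0.45
  (~x -> x): min(1, 1 − 0.45 + 0.55) = 1
  ~y: Łukasiewicz ¬ gives 1 − 0.25 = 0.75
  ((~x -> x) -> ~y): min(1, 1 − 1 + 0.75) = 0.75
  (x -> y): min(1, 1 − 0.55 + 0.25) = 0.7
  (((~x -> x) -> ~y) | (x -> y)) = max(0.75, 0.7) = 0.75
  ~(((~x -> x) -> ~y) | (x -> y)): Łukasiewicz ¬ gives 1 − 0.75 = 0.25
  ((~y & x) & ~(((~x -> x) -> ~y) | (x -> y))) = min(0.55, 0.25) = 0.25
  Łukasiewicz value = 0.25
Difference: 0 − 0.25 = -0.25

-0.25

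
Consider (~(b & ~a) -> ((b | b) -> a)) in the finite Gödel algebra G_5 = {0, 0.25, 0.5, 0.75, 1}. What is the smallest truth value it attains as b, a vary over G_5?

0.25

The minimum is attained at b = 0.5, a = 0.25:
  ~a: Gödel ¬ of 0.25 = 0 (operand ≠ 0)
  (b & ~a) = min(0.5, 0) = 0
  ~(b & ~a): Gödel ¬ of 0 = 1 (operand is 0)
  (b | b) = max(0.5, 0.5) = 0.5
  ((b | b) -> a): 0.5 > 0.25, so result = 0.25
  (~(b & ~a) -> ((b | b) -> a)): 1 > 0.25, so result = 0.25
Checking all 25 assignments confirms none give a value below 0.25.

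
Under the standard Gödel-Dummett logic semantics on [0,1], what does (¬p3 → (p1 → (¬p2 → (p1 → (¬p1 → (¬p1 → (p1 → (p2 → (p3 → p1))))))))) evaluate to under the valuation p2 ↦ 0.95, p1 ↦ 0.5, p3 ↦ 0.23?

1.00

¬p3: Gödel ¬ of 0.23 = 0 (operand ≠ 0)
¬p2: Gödel ¬ of 0.95 = 0 (operand ≠ 0)
¬p1: Gödel ¬ of 0.5 = 0 (operand ≠ 0)
¬p1: Gödel ¬ of 0.5 = 0 (operand ≠ 0)
(p3 → p1): 0.23 ≤ 0.5, so result = 1
(p2 → (p3 → p1)): 0.95 ≤ 1, so result = 1
(p1 → (p2 → (p3 → p1))): 0.5 ≤ 1, so result = 1
(¬p1 → (p1 → (p2 → (p3 → p1)))): 0 ≤ 1, so result = 1
(¬p1 → (¬p1 → (p1 → (p2 → (p3 → p1))))): 0 ≤ 1, so result = 1
(p1 → (¬p1 → (¬p1 → (p1 → (p2 → (p3 → p1)))))): 0.5 ≤ 1, so result = 1
(¬p2 → (p1 → (¬p1 → (¬p1 → (p1 → (p2 → (p3 → p1))))))): 0 ≤ 1, so result = 1
(p1 → (¬p2 → (p1 → (¬p1 → (¬p1 → (p1 → (p2 → (p3 → p1)))))))): 0.5 ≤ 1, so result = 1
(¬p3 → (p1 → (¬p2 → (p1 → (¬p1 → (¬p1 → (p1 → (p2 → (p3 → p1))))))))): 0 ≤ 1, so result = 1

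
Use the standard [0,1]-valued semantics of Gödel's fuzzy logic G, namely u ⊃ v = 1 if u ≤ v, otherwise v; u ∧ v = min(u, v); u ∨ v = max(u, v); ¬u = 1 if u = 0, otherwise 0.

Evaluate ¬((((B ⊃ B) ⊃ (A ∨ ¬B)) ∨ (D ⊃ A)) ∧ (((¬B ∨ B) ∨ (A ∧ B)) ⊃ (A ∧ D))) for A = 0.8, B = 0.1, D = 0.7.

(B ⊃ B): 0.1 ≤ 0.1, so result = 1
¬B: Gödel ¬ of 0.1 = 0 (operand ≠ 0)
(A ∨ ¬B) = max(0.8, 0) = 0.8
((B ⊃ B) ⊃ (A ∨ ¬B)): 1 > 0.8, so result = 0.8
(D ⊃ A): 0.7 ≤ 0.8, so result = 1
(((B ⊃ B) ⊃ (A ∨ ¬B)) ∨ (D ⊃ A)) = max(0.8, 1) = 1
¬B: Gödel ¬ of 0.1 = 0 (operand ≠ 0)
(¬B ∨ B) = max(0, 0.1) = 0.1
(A ∧ B) = min(0.8, 0.1) = 0.1
((¬B ∨ B) ∨ (A ∧ B)) = max(0.1, 0.1) = 0.1
(A ∧ D) = min(0.8, 0.7) = 0.7
(((¬B ∨ B) ∨ (A ∧ B)) ⊃ (A ∧ D)): 0.1 ≤ 0.7, so result = 1
((((B ⊃ B) ⊃ (A ∨ ¬B)) ∨ (D ⊃ A)) ∧ (((¬B ∨ B) ∨ (A ∧ B)) ⊃ (A ∧ D))) = min(1, 1) = 1
¬((((B ⊃ B) ⊃ (A ∨ ¬B)) ∨ (D ⊃ A)) ∧ (((¬B ∨ B) ∨ (A ∧ B)) ⊃ (A ∧ D))): Gödel ¬ of 1 = 0 (operand ≠ 0)

0.00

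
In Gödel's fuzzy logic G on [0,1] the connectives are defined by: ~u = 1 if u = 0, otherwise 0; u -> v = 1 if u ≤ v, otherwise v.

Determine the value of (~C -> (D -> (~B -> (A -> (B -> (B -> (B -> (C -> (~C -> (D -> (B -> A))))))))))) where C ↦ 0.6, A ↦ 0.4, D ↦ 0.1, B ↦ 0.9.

~C: Gödel ¬ of 0.6 = 0 (operand ≠ 0)
~B: Gödel ¬ of 0.9 = 0 (operand ≠ 0)
~C: Gödel ¬ of 0.6 = 0 (operand ≠ 0)
(B -> A): 0.9 > 0.4, so result = 0.4
(D -> (B -> A)): 0.1 ≤ 0.4, so result = 1
(~C -> (D -> (B -> A))): 0 ≤ 1, so result = 1
(C -> (~C -> (D -> (B -> A)))): 0.6 ≤ 1, so result = 1
(B -> (C -> (~C -> (D -> (B -> A))))): 0.9 ≤ 1, so result = 1
(B -> (B -> (C -> (~C -> (D -> (B -> A)))))): 0.9 ≤ 1, so result = 1
(B -> (B -> (B -> (C -> (~C -> (D -> (B -> A))))))): 0.9 ≤ 1, so result = 1
(A -> (B -> (B -> (B -> (C -> (~C -> (D -> (B -> A)))))))): 0.4 ≤ 1, so result = 1
(~B -> (A -> (B -> (B -> (B -> (C -> (~C -> (D -> (B -> A))))))))): 0 ≤ 1, so result = 1
(D -> (~B -> (A -> (B -> (B -> (B -> (C -> (~C -> (D -> (B -> A)))))))))): 0.1 ≤ 1, so result = 1
(~C -> (D -> (~B -> (A -> (B -> (B -> (B -> (C -> (~C -> (D -> (B -> A))))))))))): 0 ≤ 1, so result = 1

1.00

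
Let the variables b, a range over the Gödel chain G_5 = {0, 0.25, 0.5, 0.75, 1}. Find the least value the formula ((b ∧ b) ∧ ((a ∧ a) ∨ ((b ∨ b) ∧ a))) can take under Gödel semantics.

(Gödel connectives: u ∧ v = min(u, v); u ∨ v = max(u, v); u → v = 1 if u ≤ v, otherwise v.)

0.00

The minimum is attained at b = 0, a = 0:
  (b ∧ b) = min(0, 0) = 0
  (a ∧ a) = min(0, 0) = 0
  (b ∨ b) = max(0, 0) = 0
  ((b ∨ b) ∧ a) = min(0, 0) = 0
  ((a ∧ a) ∨ ((b ∨ b) ∧ a)) = max(0, 0) = 0
  ((b ∧ b) ∧ ((a ∧ a) ∨ ((b ∨ b) ∧ a))) = min(0, 0) = 0
Checking all 25 assignments confirms none give a value below 0.00.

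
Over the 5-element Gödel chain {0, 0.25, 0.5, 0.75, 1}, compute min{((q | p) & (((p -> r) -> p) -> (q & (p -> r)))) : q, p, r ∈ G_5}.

0.00

The minimum is attained at q = 0, p = 0, r = 0:
  (q | p) = max(0, 0) = 0
  (p -> r): 0 ≤ 0, so result = 1
  ((p -> r) -> p): 1 > 0, so result = 0
  (p -> r): 0 ≤ 0, so result = 1
  (q & (p -> r)) = min(0, 1) = 0
  (((p -> r) -> p) -> (q & (p -> r))): 0 ≤ 0, so result = 1
  ((q | p) & (((p -> r) -> p) -> (q & (p -> r)))) = min(0, 1) = 0
Checking all 125 assignments confirms none give a value below 0.00.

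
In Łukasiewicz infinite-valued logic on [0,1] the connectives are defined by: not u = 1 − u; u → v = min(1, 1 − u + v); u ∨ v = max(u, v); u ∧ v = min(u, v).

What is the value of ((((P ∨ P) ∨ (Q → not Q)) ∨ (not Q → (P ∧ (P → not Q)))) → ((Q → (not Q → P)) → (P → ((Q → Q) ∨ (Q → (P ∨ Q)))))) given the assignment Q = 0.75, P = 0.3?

1.00

(P ∨ P) = max(0.3, 0.3) = 0.3
not Q: Łukasiewicz ¬ gives 1 − 0.75 = 0.25
(Q → not Q): min(1, 1 − 0.75 + 0.25) = 0.5
((P ∨ P) ∨ (Q → not Q)) = max(0.3, 0.5) = 0.5
not Q: Łukasiewicz ¬ gives 1 − 0.75 = 0.25
not Q: Łukasiewicz ¬ gives 1 − 0.75 = 0.25
(P → not Q): min(1, 1 − 0.3 + 0.25) = 0.95
(P ∧ (P → not Q)) = min(0.3, 0.95) = 0.3
(not Q → (P ∧ (P → not Q))): min(1, 1 − 0.25 + 0.3) = 1
(((P ∨ P) ∨ (Q → not Q)) ∨ (not Q → (P ∧ (P → not Q)))) = max(0.5, 1) = 1
not Q: Łukasiewicz ¬ gives 1 − 0.75 = 0.25
(not Q → P): min(1, 1 − 0.25 + 0.3) = 1
(Q → (not Q → P)): min(1, 1 − 0.75 + 1) = 1
(Q → Q): min(1, 1 − 0.75 + 0.75) = 1
(P ∨ Q) = max(0.3, 0.75) = 0.75
(Q → (P ∨ Q)): min(1, 1 − 0.75 + 0.75) = 1
((Q → Q) ∨ (Q → (P ∨ Q))) = max(1, 1) = 1
(P → ((Q → Q) ∨ (Q → (P ∨ Q)))): min(1, 1 − 0.3 + 1) = 1
((Q → (not Q → P)) → (P → ((Q → Q) ∨ (Q → (P ∨ Q))))): min(1, 1 − 1 + 1) = 1
((((P ∨ P) ∨ (Q → not Q)) ∨ (not Q → (P ∧ (P → not Q)))) → ((Q → (not Q → P)) → (P → ((Q → Q) ∨ (Q → (P ∨ Q)))))): min(1, 1 − 1 + 1) = 1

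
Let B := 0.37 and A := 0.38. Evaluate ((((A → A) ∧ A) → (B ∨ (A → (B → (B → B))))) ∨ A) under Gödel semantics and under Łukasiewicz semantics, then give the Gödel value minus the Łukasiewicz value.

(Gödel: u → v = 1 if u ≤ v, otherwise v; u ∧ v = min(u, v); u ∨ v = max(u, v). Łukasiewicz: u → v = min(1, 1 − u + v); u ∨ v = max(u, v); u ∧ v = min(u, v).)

Gödel evaluation:
  (A → A): 0.38 ≤ 0.38, so result = 1
  ((A → A) ∧ A) = min(1, 0.38) = 0.38
  (B → B): 0.37 ≤ 0.37, so result = 1
  (B → (B → B)): 0.37 ≤ 1, so result = 1
  (A → (B → (B → B))): 0.38 ≤ 1, so result = 1
  (B ∨ (A → (B → (B → B)))) = max(0.37, 1) = 1
  (((A → A) ∧ A) → (B ∨ (A → (B → (B → B))))): 0.38 ≤ 1, so result = 1
  ((((A → A) ∧ A) → (B ∨ (A → (B → (B → B))))) ∨ A) = max(1, 0.38) = 1
  Gödel value = 1
Łukasiewicz evaluation:
  (A → A): min(1, 1 − 0.38 + 0.38) = 1
  ((A → A) ∧ A) = min(1, 0.38) = 0.38
  (B → B): min(1, 1 − 0.37 + 0.37) = 1
  (B → (B → B)): min(1, 1 − 0.37 + 1) = 1
  (A → (B → (B → B))): min(1, 1 − 0.38 + 1) = 1
  (B ∨ (A → (B → (B → B)))) = max(0.37, 1) = 1
  (((A → A) ∧ A) → (B ∨ (A → (B → (B → B))))): min(1, 1 − 0.38 + 1) = 1
  ((((A → A) ∧ A) → (B ∨ (A → (B → (B → B))))) ∨ A) = max(1, 0.38) = 1
  Łukasiewicz value = 1
Difference: 1 − 1 = 0.00

0.00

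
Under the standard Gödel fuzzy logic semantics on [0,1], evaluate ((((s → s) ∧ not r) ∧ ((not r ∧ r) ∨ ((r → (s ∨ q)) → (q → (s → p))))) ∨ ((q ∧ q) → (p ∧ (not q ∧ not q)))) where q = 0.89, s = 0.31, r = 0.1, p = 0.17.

0.00

(s → s): 0.31 ≤ 0.31, so result = 1
not r: Gödel ¬ of 0.1 = 0 (operand ≠ 0)
((s → s) ∧ not r) = min(1, 0) = 0
not r: Gödel ¬ of 0.1 = 0 (operand ≠ 0)
(not r ∧ r) = min(0, 0.1) = 0
(s ∨ q) = max(0.31, 0.89) = 0.89
(r → (s ∨ q)): 0.1 ≤ 0.89, so result = 1
(s → p): 0.31 > 0.17, so result = 0.17
(q → (s → p)): 0.89 > 0.17, so result = 0.17
((r → (s ∨ q)) → (q → (s → p))): 1 > 0.17, so result = 0.17
((not r ∧ r) ∨ ((r → (s ∨ q)) → (q → (s → p)))) = max(0, 0.17) = 0.17
(((s → s) ∧ not r) ∧ ((not r ∧ r) ∨ ((r → (s ∨ q)) → (q → (s → p))))) = min(0, 0.17) = 0
(q ∧ q) = min(0.89, 0.89) = 0.89
not q: Gödel ¬ of 0.89 = 0 (operand ≠ 0)
not q: Gödel ¬ of 0.89 = 0 (operand ≠ 0)
(not q ∧ not q) = min(0, 0) = 0
(p ∧ (not q ∧ not q)) = min(0.17, 0) = 0
((q ∧ q) → (p ∧ (not q ∧ not q))): 0.89 > 0, so result = 0
((((s → s) ∧ not r) ∧ ((not r ∧ r) ∨ ((r → (s ∨ q)) → (q → (s → p))))) ∨ ((q ∧ q) → (p ∧ (not q ∧ not q)))) = max(0, 0) = 0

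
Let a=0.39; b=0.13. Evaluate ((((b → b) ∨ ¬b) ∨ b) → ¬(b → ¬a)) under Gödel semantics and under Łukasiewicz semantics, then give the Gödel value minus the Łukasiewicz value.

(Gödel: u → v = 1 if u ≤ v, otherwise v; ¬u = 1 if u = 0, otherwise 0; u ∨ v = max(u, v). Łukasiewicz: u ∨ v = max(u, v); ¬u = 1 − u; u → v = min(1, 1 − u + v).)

1.00

Gödel evaluation:
  (b → b): 0.13 ≤ 0.13, so result = 1
  ¬b: Gödel ¬ of 0.13 = 0 (operand ≠ 0)
  ((b → b) ∨ ¬b) = max(1, 0) = 1
  (((b → b) ∨ ¬b) ∨ b) = max(1, 0.13) = 1
  ¬a: Gödel ¬ of 0.39 = 0 (operand ≠ 0)
  (b → ¬a): 0.13 > 0, so result = 0
  ¬(b → ¬a): Gödel ¬ of 0 = 1 (operand is 0)
  ((((b → b) ∨ ¬b) ∨ b) → ¬(b → ¬a)): 1 ≤ 1, so result = 1
  Gödel value = 1
Łukasiewicz evaluation:
  (b → b): min(1, 1 − 0.13 + 0.13) = 1
  ¬b: Łukasiewicz ¬ gives 1 − 0.13 = 0.87
  ((b → b) ∨ ¬b) = max(1, 0.87) = 1
  (((b → b) ∨ ¬b) ∨ b) = max(1, 0.13) = 1
  ¬a: Łukasiewicz ¬ gives 1 − 0.39 = 0.61
  (b → ¬a): min(1, 1 − 0.13 + 0.61) = 1
  ¬(b → ¬a): Łukasiewicz ¬ gives 1 − 1 = 0
  ((((b → b) ∨ ¬b) ∨ b) → ¬(b → ¬a)): min(1, 1 − 1 + 0) = 0
  Łukasiewicz value = 0
Difference: 1 − 0 = 1.00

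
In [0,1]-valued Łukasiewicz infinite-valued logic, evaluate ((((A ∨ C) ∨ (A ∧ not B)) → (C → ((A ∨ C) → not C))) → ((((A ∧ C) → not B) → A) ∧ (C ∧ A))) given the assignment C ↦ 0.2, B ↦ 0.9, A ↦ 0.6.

(A ∨ C) = max(0.6, 0.2) = 0.6
not B: Łukasiewicz ¬ gives 1 − 0.9 = 0.1
(A ∧ not B) = min(0.6, 0.1) = 0.1
((A ∨ C) ∨ (A ∧ not B)) = max(0.6, 0.1) = 0.6
(A ∨ C) = max(0.6, 0.2) = 0.6
not C: Łukasiewicz ¬ gives 1 − 0.2 = 0.8
((A ∨ C) → not C): min(1, 1 − 0.6 + 0.8) = 1
(C → ((A ∨ C) → not C)): min(1, 1 − 0.2 + 1) = 1
(((A ∨ C) ∨ (A ∧ not B)) → (C → ((A ∨ C) → not C))): min(1, 1 − 0.6 + 1) = 1
(A ∧ C) = min(0.6, 0.2) = 0.2
not B: Łukasiewicz ¬ gives 1 − 0.9 = 0.1
((A ∧ C) → not B): min(1, 1 − 0.2 + 0.1) = 0.9
(((A ∧ C) → not B) → A): min(1, 1 − 0.9 + 0.6) = 0.7
(C ∧ A) = min(0.2, 0.6) = 0.2
((((A ∧ C) → not B) → A) ∧ (C ∧ A)) = min(0.7, 0.2) = 0.2
((((A ∨ C) ∨ (A ∧ not B)) → (C → ((A ∨ C) → not C))) → ((((A ∧ C) → not B) → A) ∧ (C ∧ A))): min(1, 1 − 1 + 0.2) = 0.2

0.20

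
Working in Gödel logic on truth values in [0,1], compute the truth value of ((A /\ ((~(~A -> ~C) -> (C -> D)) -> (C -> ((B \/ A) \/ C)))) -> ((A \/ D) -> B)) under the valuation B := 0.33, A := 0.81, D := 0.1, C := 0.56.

0.33

~A: Gödel ¬ of 0.81 = 0 (operand ≠ 0)
~C: Gödel ¬ of 0.56 = 0 (operand ≠ 0)
(~A -> ~C): 0 ≤ 0, so result = 1
~(~A -> ~C): Gödel ¬ of 1 = 0 (operand ≠ 0)
(C -> D): 0.56 > 0.1, so result = 0.1
(~(~A -> ~C) -> (C -> D)): 0 ≤ 0.1, so result = 1
(B \/ A) = max(0.33, 0.81) = 0.81
((B \/ A) \/ C) = max(0.81, 0.56) = 0.81
(C -> ((B \/ A) \/ C)): 0.56 ≤ 0.81, so result = 1
((~(~A -> ~C) -> (C -> D)) -> (C -> ((B \/ A) \/ C))): 1 ≤ 1, so result = 1
(A /\ ((~(~A -> ~C) -> (C -> D)) -> (C -> ((B \/ A) \/ C)))) = min(0.81, 1) = 0.81
(A \/ D) = max(0.81, 0.1) = 0.81
((A \/ D) -> B): 0.81 > 0.33, so result = 0.33
((A /\ ((~(~A -> ~C) -> (C -> D)) -> (C -> ((B \/ A) \/ C)))) -> ((A \/ D) -> B)): 0.81 > 0.33, so result = 0.33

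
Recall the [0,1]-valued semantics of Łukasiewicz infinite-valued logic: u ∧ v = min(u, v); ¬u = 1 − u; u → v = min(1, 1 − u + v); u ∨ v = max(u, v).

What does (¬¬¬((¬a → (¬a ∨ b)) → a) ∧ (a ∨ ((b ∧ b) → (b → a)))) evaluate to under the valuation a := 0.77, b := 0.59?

¬a: Łukasiewicz ¬ gives 1 − 0.77 = 0.23
¬a: Łukasiewicz ¬ gives 1 − 0.77 = 0.23
(¬a ∨ b) = max(0.23, 0.59) = 0.59
(¬a → (¬a ∨ b)): min(1, 1 − 0.23 + 0.59) = 1
((¬a → (¬a ∨ b)) → a): min(1, 1 − 1 + 0.77) = 0.77
¬((¬a → (¬a ∨ b)) → a): Łukasiewicz ¬ gives 1 − 0.77 = 0.23
¬¬((¬a → (¬a ∨ b)) → a): Łukasiewicz ¬ gives 1 − 0.23 = 0.77
¬¬¬((¬a → (¬a ∨ b)) → a): Łukasiewicz ¬ gives 1 − 0.77 = 0.23
(b ∧ b) = min(0.59, 0.59) = 0.59
(b → a): min(1, 1 − 0.59 + 0.77) = 1
((b ∧ b) → (b → a)): min(1, 1 − 0.59 + 1) = 1
(a ∨ ((b ∧ b) → (b → a))) = max(0.77, 1) = 1
(¬¬¬((¬a → (¬a ∨ b)) → a) ∧ (a ∨ ((b ∧ b) → (b → a)))) = min(0.23, 1) = 0.23

0.23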